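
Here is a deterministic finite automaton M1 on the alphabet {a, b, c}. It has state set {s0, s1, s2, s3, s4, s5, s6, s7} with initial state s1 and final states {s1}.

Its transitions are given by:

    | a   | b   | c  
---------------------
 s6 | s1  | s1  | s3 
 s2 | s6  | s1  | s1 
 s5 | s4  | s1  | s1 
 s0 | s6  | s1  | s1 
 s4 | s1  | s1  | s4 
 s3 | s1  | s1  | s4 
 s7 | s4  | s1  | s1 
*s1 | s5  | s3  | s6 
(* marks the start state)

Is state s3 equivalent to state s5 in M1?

No

States {s0,s2,s7} cannot be reached from the start state, so discard them.
Start with accepting vs non-accepting: {s1} | {s3,s4,s5,s6}.
Split {s3,s4,s5,s6} by δ(·,a) → {s3,s4,s6} and {s5}.
No further refinement is possible. Final partition (3 blocks): {s1} | {s3,s4,s6} | {s5}.
s3 and s5 end up in different blocks, so they are distinguishable. For instance, the string 'a' is accepted from only s3.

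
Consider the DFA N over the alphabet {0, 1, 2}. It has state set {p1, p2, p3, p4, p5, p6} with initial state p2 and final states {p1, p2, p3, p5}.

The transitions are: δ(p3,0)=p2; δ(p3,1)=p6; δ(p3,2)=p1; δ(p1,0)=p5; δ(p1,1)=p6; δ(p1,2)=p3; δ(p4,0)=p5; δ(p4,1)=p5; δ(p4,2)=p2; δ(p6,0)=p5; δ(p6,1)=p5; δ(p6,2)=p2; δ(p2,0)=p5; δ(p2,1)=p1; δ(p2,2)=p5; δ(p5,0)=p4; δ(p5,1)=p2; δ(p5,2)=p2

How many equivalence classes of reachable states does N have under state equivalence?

P0 = {p1,p2,p3,p5} | {p4,p6}.
On input 0, block {p1,p2,p3,p5} splits into {p1,p2,p3} and {p5}.
On input 0, block {p1,p2,p3} splits into {p1,p2} and {p3}.
Split {p1,p2} by δ(·,1) → {p1} and {p2}.
The partition is now stable with 5 blocks: {p1} | {p4,p6} | {p5} | {p3} | {p2}.

5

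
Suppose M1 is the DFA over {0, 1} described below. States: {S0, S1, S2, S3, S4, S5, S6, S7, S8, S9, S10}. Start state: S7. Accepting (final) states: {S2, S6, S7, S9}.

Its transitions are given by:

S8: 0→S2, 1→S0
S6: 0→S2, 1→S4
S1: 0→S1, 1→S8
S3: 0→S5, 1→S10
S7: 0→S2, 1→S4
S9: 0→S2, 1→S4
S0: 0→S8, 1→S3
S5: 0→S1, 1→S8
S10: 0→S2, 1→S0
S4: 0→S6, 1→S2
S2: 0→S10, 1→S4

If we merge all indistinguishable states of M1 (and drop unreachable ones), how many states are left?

6

First remove the unreachable states {S9}; 10 states remain.
P0 = {S2,S6,S7} | {S0,S1,S3,S4,S5,S8,S10}.
Split {S2,S6,S7} by δ(·,0) → {S6,S7} and {S2}.
On input 0, block {S0,S1,S3,S4,S5,S8,S10} splits into {S0,S1,S3,S5} and {S8,S10} and {S4}.
On input 0, block {S0,S1,S3,S5} splits into {S1,S3,S5} and {S0}.
The partition is now stable with 6 blocks: {S6,S7} | {S1,S3,S5} | {S2} | {S8,S10} | {S4} | {S0}.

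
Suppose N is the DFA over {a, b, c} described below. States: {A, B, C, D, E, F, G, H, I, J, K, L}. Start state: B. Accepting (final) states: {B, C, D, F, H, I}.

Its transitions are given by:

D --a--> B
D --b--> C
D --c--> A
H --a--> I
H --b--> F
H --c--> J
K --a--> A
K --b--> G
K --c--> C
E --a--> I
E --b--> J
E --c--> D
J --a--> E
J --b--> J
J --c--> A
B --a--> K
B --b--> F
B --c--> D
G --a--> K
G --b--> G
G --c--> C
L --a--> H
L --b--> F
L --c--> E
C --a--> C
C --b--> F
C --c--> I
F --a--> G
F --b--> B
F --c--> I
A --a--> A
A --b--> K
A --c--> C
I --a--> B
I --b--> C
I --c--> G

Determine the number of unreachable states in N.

4

Starting at B and following transitions, the reachable set is {A, B, C, D, F, G, I, K}. That leaves E, H, J, L unreachable — 4 in total.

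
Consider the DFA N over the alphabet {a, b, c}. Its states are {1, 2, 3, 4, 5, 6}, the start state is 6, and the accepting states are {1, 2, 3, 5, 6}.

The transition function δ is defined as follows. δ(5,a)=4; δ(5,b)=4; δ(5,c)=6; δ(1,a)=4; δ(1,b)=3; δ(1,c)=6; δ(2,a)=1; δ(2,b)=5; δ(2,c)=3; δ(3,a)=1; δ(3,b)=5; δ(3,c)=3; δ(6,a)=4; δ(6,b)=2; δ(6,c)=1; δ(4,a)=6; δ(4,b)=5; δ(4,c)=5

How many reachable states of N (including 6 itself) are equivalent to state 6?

2

Every state is reachable, so we keep all 6.
Start with accepting vs non-accepting: {1,2,3,5,6} | {4}.
Split {1,2,3,5,6} by δ(·,a) → {1,5,6} and {2,3}.
Split {1,5,6} by δ(·,b) → {1,6} and {5}.
The partition is now stable with 4 blocks: {1,6} | {4} | {2,3} | {5}.
State 6 belongs to the block {1,6}, which has 2 states.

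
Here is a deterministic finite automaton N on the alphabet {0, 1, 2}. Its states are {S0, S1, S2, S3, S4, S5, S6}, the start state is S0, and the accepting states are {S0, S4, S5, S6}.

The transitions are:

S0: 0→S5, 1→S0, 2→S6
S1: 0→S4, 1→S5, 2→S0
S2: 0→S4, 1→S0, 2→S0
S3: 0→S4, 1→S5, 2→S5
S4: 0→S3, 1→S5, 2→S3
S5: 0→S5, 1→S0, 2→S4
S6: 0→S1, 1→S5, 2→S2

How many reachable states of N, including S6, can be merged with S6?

2

Initial partition by acceptance: {S0,S4,S5,S6} | {S1,S2,S3}.
On input 0, block {S0,S4,S5,S6} splits into {S0,S5} and {S4,S6}.
The partition is now stable with 3 blocks: {S0,S5} | {S1,S2,S3} | {S4,S6}.
The equivalence class containing S6 is {S4,S6}, of size 2.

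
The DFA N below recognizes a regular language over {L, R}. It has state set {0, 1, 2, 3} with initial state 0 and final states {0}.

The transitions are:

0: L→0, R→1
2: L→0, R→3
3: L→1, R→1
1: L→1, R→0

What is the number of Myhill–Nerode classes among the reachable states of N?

States {2,3} cannot be reached from the start state, so discard them.
Start with accepting vs non-accepting: {0} | {1}.
No further refinement is possible. Final partition (2 blocks): {0} | {1}.

2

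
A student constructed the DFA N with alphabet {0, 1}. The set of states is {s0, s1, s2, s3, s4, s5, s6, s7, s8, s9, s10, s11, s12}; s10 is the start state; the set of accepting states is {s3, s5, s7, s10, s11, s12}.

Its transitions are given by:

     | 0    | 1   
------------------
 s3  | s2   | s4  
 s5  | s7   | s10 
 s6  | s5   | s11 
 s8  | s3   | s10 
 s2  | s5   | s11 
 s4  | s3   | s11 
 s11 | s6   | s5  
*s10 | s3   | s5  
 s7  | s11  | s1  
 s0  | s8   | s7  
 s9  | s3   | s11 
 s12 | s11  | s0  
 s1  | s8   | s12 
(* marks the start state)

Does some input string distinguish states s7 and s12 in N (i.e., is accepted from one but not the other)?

No

First remove the unreachable states {s9}; 12 states remain.
Initial partition by acceptance: {s3,s5,s7,s10,s11,s12} | {s0,s1,s2,s4,s6,s8}.
On input 0, block {s3,s5,s7,s10,s11,s12} splits into {s5,s7,s10,s12} and {s3,s11}.
On input 0, block {s5,s7,s10,s12} splits into {s7,s10,s12} and {s5}.
Refine {s7,s10,s12} on symbol 1: members go to different blocks, giving {s7,s12} and {s10}.
Refine {s0,s1,s2,s4,s6,s8} on symbol 0: members go to different blocks, giving {s0,s1} and {s2,s6} and {s4,s8}.
Refine {s3,s11} on symbol 1: members go to different blocks, giving {s3} and {s11}.
Split {s4,s8} by δ(·,1) → {s4} and {s8}.
The partition is now stable with 9 blocks: {s7,s12} | {s0,s1} | {s3} | {s5} | {s10} | {s2,s6} | {s4} | {s11} | {s8}.
s7 and s12 lie in the same block of the stable partition, so they are equivalent — no string distinguishes them.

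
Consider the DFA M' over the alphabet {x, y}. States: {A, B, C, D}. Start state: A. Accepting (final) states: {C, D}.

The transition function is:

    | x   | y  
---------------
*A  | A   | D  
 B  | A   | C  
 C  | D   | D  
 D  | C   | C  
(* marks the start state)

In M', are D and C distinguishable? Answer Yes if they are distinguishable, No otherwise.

First remove the unreachable states {B}; 3 states remain.
P0 = {C,D} | {A}.
No further refinement is possible. Final partition (2 blocks): {C,D} | {A}.
D and C lie in the same block of the stable partition, so they are equivalent — no string distinguishes them.

No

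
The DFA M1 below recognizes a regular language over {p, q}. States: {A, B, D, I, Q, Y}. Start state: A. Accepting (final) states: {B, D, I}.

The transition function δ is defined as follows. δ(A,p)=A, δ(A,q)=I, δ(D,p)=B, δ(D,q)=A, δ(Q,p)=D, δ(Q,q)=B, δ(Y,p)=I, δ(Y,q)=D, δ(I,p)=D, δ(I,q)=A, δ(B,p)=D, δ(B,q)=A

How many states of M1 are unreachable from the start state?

2

BFS from A reaches {A, B, D, I}; the 2 state(s) Q, Y are never visited.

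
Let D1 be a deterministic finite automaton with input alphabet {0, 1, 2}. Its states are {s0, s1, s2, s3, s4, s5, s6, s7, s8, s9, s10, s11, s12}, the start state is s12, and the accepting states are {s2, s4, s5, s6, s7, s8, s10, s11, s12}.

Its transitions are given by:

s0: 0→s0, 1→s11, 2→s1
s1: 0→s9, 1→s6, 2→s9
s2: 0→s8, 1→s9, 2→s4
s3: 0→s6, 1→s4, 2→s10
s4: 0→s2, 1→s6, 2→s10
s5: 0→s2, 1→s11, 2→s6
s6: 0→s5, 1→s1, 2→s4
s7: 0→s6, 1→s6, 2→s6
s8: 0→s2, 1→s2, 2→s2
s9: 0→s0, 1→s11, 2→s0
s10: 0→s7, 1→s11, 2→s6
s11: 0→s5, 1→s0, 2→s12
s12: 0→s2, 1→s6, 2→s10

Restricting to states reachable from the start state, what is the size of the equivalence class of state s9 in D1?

First remove the unreachable states {s3}; 12 states remain.
Start with accepting vs non-accepting: {s2,s4,s5,s6,s7,s8,s10,s11,s12} | {s0,s1,s9}.
On input 1, block {s2,s4,s5,s6,s7,s8,s10,s11,s12} splits into {s4,s5,s7,s8,s10,s12} and {s2,s6,s11}.
Refine {s4,s5,s7,s8,s10,s12} on symbol 0: members go to different blocks, giving {s4,s5,s7,s8,s12} and {s10}.
Refine {s4,s5,s7,s8,s12} on symbol 2: members go to different blocks, giving {s5,s7,s8} and {s4,s12}.
The partition is now stable with 5 blocks: {s5,s7,s8} | {s0,s1,s9} | {s2,s6,s11} | {s10} | {s4,s12}.
State s9 belongs to the block {s0,s1,s9}, which has 3 states.

3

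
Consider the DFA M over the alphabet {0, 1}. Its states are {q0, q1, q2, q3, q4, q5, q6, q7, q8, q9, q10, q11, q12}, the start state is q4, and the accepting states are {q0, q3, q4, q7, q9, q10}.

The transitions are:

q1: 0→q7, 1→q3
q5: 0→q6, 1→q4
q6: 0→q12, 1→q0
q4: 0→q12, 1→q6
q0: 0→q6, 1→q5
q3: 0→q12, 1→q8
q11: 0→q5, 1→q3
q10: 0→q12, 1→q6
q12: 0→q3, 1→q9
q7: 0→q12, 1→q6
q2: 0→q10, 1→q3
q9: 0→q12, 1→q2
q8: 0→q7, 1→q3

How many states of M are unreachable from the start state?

Starting at q4 and following transitions, the reachable set is {q0, q2, q3, q4, q5, q6, q7, q8, q9, q10, q12}. That leaves q1, q11 unreachable — 2 in total.

2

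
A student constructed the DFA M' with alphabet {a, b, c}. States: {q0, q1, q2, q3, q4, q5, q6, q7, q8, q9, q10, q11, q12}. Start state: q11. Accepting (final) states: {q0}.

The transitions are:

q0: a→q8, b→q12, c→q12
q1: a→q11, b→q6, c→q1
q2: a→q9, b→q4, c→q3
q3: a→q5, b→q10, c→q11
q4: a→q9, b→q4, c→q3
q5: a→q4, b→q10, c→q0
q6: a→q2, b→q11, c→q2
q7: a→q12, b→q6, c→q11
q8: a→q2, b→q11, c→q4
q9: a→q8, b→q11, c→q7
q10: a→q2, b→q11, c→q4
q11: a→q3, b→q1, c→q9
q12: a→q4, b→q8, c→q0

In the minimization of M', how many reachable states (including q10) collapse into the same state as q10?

3

All states are reachable from the start state.
P0 = {q0} | {q1,q2,q3,q4,q5,q6,q7,q8,q9,q10,q11,q12}.
On input c, block {q1,q2,q3,q4,q5,q6,q7,q8,q9,q10,q11,q12} splits into {q1,q2,q3,q4,q6,q7,q8,q9,q10,q11} and {q5,q12}.
Split {q1,q2,q3,q4,q6,q7,q8,q9,q10,q11} by δ(·,a) → {q1,q2,q4,q6,q8,q9,q10,q11} and {q3,q7}.
On input a, block {q1,q2,q4,q6,q8,q9,q10,q11} splits into {q1,q2,q4,q6,q8,q9,q10} and {q11}.
Split {q1,q2,q4,q6,q8,q9,q10} by δ(·,a) → {q2,q4,q6,q8,q9,q10} and {q1}.
Split {q2,q4,q6,q8,q9,q10} by δ(·,b) → {q6,q8,q9,q10} and {q2,q4}.
Split {q6,q8,q9,q10} by δ(·,a) → {q6,q8,q10} and {q9}.
The partition is now stable with 8 blocks: {q0} | {q6,q8,q10} | {q5,q12} | {q3,q7} | {q11} | {q1} | {q2,q4} | {q9}.
State q10 belongs to the block {q6,q8,q10}, which has 3 states.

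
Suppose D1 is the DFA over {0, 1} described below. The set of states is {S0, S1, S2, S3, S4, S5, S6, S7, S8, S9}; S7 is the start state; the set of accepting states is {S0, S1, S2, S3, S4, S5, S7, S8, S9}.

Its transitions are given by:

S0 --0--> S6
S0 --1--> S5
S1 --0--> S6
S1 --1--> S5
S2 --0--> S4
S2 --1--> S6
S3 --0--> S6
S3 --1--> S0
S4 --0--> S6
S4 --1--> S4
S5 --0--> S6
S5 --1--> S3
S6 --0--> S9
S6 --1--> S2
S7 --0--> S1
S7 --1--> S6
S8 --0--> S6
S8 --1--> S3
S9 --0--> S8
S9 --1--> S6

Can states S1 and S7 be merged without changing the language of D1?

No

Every state is reachable, so we keep all 10.
Start with accepting vs non-accepting: {S0,S1,S2,S3,S4,S5,S7,S8,S9} | {S6}.
Split {S0,S1,S2,S3,S4,S5,S7,S8,S9} by δ(·,0) → {S0,S1,S3,S4,S5,S8} and {S2,S7,S9}.
No further refinement is possible. Final partition (3 blocks): {S0,S1,S3,S4,S5,S8} | {S6} | {S2,S7,S9}.
S1 and S7 end up in different blocks, so they are distinguishable. For instance, the string '0' is accepted from only S7.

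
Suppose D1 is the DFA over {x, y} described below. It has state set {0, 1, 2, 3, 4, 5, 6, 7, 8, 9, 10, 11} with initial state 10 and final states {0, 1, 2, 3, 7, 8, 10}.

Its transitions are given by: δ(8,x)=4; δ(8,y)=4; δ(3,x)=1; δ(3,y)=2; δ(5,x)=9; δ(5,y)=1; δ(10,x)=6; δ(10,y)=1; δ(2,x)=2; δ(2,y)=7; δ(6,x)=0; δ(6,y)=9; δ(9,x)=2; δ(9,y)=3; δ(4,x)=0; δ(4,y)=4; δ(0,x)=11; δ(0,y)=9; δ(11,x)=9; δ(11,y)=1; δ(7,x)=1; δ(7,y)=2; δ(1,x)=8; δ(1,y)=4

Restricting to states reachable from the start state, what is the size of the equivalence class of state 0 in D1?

1

States {5} cannot be reached from the start state, so discard them.
P0 = {0,1,2,3,7,8,10} | {4,6,9,11}.
Refine {0,1,2,3,7,8,10} on symbol x: members go to different blocks, giving {1,2,3,7} and {0,8,10}.
On input x, block {1,2,3,7} splits into {2,3,7} and {1}.
Refine {2,3,7} on symbol x: members go to different blocks, giving {3,7} and {2}.
On input x, block {4,6,9,11} splits into {4,6} and {9} and {11}.
Refine {4,6} on symbol y: members go to different blocks, giving {4} and {6}.
Refine {0,8,10} on symbol x: members go to different blocks, giving {0} and {8} and {10}.
Stable partition: {3,7} | {4} | {0} | {1} | {2} | {9} | {11} | {6} | {8} | {10} — 10 equivalence classes.
The equivalence class containing 0 is {0}, of size 1.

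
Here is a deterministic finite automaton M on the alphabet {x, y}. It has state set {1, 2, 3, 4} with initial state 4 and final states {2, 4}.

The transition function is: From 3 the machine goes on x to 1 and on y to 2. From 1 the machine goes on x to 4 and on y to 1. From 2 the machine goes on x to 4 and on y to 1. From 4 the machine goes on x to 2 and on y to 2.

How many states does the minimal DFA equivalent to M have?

States {3} cannot be reached from the start state, so discard them.
Start with accepting vs non-accepting: {2,4} | {1}.
On input y, block {2,4} splits into {2} and {4}.
The partition is now stable with 3 blocks: {2} | {1} | {4}.

3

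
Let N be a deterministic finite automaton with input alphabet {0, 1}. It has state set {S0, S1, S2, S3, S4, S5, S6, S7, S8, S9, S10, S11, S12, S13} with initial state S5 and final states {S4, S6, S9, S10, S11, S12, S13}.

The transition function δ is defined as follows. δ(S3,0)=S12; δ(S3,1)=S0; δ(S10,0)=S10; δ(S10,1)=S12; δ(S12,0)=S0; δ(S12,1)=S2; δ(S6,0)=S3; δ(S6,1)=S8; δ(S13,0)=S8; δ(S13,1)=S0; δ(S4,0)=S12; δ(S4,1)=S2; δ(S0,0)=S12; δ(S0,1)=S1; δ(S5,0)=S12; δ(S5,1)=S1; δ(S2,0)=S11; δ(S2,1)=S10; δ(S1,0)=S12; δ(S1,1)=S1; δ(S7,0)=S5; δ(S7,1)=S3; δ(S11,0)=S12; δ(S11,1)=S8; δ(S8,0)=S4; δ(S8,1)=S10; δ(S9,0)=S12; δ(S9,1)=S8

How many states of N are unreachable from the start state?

5

BFS from S5 reaches {S0, S1, S2, S4, S5, S8, S10, S11, S12}; the 5 state(s) S3, S6, S7, S9, S13 are never visited.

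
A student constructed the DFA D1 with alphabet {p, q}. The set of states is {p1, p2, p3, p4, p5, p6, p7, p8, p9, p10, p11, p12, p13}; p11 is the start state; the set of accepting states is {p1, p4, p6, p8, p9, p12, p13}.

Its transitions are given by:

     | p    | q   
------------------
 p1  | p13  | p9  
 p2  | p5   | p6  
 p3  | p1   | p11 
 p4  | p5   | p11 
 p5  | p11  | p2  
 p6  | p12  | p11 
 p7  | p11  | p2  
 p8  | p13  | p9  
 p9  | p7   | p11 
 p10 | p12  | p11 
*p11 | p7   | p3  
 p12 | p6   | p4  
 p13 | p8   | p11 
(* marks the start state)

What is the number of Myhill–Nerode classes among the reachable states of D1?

7

Reachable states from the start: {p1,p2,p3,p4,p5,p6,p7,p8,p9,p11,p12,p13}. Unreachable: {p10} — drop them.
Start with accepting vs non-accepting: {p1,p4,p6,p8,p9,p12,p13} | {p2,p3,p5,p7,p11}.
Refine {p1,p4,p6,p8,p9,p12,p13} on symbol p: members go to different blocks, giving {p1,p6,p8,p12,p13} and {p4,p9}.
Refine {p1,p6,p8,p12,p13} on symbol q: members go to different blocks, giving {p1,p8,p12} and {p6,p13}.
On input p, block {p2,p3,p5,p7,p11} splits into {p2,p5,p7,p11} and {p3}.
On input q, block {p2,p5,p7,p11} splits into {p5,p7} and {p2} and {p11}.
No further refinement is possible. Final partition (7 blocks): {p1,p8,p12} | {p5,p7} | {p4,p9} | {p6,p13} | {p3} | {p2} | {p11}.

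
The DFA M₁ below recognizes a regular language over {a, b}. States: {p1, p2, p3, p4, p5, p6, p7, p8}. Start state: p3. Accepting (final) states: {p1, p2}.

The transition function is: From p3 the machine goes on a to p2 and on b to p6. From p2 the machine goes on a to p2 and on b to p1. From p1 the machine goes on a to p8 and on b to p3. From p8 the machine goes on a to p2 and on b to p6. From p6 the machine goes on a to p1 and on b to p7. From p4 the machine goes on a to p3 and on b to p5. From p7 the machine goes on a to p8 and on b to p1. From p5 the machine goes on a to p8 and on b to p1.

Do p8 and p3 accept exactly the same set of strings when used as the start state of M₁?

First remove the unreachable states {p4,p5}; 6 states remain.
Start with accepting vs non-accepting: {p1,p2} | {p3,p6,p7,p8}.
On input a, block {p1,p2} splits into {p1} and {p2}.
On input a, block {p3,p6,p7,p8} splits into {p3,p8} and {p6} and {p7}.
The partition is now stable with 5 blocks: {p1} | {p3,p8} | {p2} | {p6} | {p7}.
p8 and p3 lie in the same block of the stable partition, so they are equivalent — no string distinguishes them.

Yes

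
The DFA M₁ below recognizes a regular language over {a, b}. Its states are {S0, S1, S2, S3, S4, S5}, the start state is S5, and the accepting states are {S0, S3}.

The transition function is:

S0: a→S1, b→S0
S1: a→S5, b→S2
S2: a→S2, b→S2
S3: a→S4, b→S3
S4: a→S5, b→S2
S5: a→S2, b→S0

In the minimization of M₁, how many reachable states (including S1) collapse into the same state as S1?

1

Reachable states from the start: {S0,S1,S2,S5}. Unreachable: {S3,S4} — drop them.
Initial partition by acceptance: {S0} | {S1,S2,S5}.
On input b, block {S1,S2,S5} splits into {S1,S2} and {S5}.
On input a, block {S1,S2} splits into {S1} and {S2}.
Stable partition: {S0} | {S1} | {S5} | {S2} — 4 equivalence classes.
State S1 belongs to the block {S1}, which has 1 states.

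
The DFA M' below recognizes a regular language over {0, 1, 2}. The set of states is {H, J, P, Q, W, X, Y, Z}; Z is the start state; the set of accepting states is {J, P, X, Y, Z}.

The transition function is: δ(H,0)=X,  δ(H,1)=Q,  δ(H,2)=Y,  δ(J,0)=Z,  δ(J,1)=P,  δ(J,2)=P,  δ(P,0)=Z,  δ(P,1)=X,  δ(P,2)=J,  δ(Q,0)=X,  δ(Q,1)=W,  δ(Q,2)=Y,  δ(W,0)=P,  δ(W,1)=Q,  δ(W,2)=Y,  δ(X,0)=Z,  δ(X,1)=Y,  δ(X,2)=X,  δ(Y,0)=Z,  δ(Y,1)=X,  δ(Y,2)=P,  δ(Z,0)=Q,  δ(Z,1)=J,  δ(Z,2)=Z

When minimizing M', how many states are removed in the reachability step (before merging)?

1

No path from Z leads to H; the other 7 states are all reachable.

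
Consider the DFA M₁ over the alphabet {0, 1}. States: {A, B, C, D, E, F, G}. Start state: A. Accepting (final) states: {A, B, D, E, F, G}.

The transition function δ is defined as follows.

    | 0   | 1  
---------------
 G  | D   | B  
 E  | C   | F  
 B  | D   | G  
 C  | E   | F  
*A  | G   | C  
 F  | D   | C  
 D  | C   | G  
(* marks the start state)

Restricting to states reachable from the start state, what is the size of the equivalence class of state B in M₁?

All states are reachable from the start state.
Initial partition by acceptance: {A,B,D,E,F,G} | {C}.
Split {A,B,D,E,F,G} by δ(·,0) → {A,B,F,G} and {D,E}.
On input 0, block {A,B,F,G} splits into {B,F,G} and {A}.
Split {B,F,G} by δ(·,1) → {B,G} and {F}.
On input 1, block {D,E} splits into {D} and {E}.
No further refinement is possible. Final partition (6 blocks): {B,G} | {C} | {D} | {A} | {F} | {E}.
The equivalence class containing B is {B,G}, of size 2.

2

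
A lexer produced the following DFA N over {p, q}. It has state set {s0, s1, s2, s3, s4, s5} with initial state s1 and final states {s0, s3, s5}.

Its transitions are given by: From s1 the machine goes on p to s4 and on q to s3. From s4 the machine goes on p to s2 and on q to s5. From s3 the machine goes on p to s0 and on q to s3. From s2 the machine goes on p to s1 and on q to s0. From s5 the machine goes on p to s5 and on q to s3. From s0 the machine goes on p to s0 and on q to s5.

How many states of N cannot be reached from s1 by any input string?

Exploring from s1, all states are eventually visited, so none are unreachable.

0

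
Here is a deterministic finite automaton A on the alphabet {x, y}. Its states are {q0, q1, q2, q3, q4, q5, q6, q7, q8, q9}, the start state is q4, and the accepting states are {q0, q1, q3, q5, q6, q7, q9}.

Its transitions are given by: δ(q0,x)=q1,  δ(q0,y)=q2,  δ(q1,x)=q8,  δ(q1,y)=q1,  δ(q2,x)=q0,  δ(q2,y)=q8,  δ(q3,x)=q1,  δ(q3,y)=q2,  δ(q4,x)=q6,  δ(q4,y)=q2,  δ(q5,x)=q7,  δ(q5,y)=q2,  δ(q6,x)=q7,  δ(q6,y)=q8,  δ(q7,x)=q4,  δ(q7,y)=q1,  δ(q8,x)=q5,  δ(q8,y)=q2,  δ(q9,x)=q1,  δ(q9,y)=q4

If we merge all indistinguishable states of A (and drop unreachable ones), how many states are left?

First remove the unreachable states {q3,q9}; 8 states remain.
Initial partition by acceptance: {q0,q1,q5,q6,q7} | {q2,q4,q8}.
Split {q0,q1,q5,q6,q7} by δ(·,x) → {q0,q5,q6} and {q1,q7}.
Stable partition: {q0,q5,q6} | {q2,q4,q8} | {q1,q7} — 3 equivalence classes.

3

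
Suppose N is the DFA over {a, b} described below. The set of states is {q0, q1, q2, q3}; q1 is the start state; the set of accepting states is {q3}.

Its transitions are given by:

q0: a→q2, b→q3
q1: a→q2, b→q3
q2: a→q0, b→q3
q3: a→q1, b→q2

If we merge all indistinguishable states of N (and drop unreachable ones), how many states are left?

2

P0 = {q3} | {q0,q1,q2}.
No further refinement is possible. Final partition (2 blocks): {q3} | {q0,q1,q2}.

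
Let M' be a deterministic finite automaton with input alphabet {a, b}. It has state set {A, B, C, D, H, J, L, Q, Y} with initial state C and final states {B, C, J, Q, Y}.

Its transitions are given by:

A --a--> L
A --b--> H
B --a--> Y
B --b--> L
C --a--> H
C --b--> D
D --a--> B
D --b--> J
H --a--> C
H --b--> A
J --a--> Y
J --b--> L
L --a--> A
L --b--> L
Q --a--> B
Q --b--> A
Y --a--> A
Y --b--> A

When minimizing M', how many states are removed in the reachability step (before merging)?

1

No path from C leads to Q; the other 8 states are all reachable.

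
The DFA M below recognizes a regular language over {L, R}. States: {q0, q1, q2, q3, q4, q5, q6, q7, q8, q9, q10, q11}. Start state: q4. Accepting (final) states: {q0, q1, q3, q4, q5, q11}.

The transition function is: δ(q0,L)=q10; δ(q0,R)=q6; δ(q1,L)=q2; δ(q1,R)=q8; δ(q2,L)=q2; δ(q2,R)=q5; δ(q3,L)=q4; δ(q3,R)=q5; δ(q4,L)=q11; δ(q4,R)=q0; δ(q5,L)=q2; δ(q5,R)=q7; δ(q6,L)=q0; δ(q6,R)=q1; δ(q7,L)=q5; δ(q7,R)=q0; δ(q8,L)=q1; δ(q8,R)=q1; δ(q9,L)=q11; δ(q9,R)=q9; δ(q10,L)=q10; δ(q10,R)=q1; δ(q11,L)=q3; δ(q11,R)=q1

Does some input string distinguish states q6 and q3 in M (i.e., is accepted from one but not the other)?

Yes

States {q9} cannot be reached from the start state, so discard them.
Initial partition by acceptance: {q0,q1,q3,q4,q5,q11} | {q2,q6,q7,q8,q10}.
On input L, block {q0,q1,q3,q4,q5,q11} splits into {q0,q1,q5} and {q3,q4,q11}.
Refine {q2,q6,q7,q8,q10} on symbol L: members go to different blocks, giving {q6,q7,q8} and {q2,q10}.
The partition is now stable with 4 blocks: {q0,q1,q5} | {q6,q7,q8} | {q3,q4,q11} | {q2,q10}.
q6 and q3 end up in different blocks, so they are distinguishable. For instance, the string 'ε' is accepted from only q3.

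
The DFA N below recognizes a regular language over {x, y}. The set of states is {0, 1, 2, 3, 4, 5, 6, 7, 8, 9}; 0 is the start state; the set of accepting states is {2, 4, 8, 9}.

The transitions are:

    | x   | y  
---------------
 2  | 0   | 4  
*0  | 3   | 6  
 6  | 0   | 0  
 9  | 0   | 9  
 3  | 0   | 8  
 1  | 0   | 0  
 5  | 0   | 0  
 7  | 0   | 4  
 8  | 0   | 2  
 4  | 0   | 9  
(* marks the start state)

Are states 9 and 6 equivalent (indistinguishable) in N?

Reachable states from the start: {0,2,3,4,6,8,9}. Unreachable: {1,5,7} — drop them.
P0 = {2,4,8,9} | {0,3,6}.
Split {0,3,6} by δ(·,y) → {0,6} and {3}.
On input x, block {0,6} splits into {0} and {6}.
Stable partition: {2,4,8,9} | {0} | {3} | {6} — 4 equivalence classes.
9 and 6 end up in different blocks, so they are distinguishable. For instance, the string 'ε' is accepted from only 9.

No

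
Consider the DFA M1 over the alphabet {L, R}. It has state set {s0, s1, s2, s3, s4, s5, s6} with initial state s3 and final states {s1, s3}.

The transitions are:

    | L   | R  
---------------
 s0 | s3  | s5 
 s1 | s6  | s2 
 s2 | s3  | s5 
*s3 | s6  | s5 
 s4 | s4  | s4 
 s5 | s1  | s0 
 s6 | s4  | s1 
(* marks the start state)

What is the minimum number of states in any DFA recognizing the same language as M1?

4

P0 = {s1,s3} | {s0,s2,s4,s5,s6}.
Split {s0,s2,s4,s5,s6} by δ(·,L) → {s0,s2,s5} and {s4,s6}.
Refine {s4,s6} on symbol R: members go to different blocks, giving {s4} and {s6}.
Stable partition: {s1,s3} | {s0,s2,s5} | {s4} | {s6} — 4 equivalence classes.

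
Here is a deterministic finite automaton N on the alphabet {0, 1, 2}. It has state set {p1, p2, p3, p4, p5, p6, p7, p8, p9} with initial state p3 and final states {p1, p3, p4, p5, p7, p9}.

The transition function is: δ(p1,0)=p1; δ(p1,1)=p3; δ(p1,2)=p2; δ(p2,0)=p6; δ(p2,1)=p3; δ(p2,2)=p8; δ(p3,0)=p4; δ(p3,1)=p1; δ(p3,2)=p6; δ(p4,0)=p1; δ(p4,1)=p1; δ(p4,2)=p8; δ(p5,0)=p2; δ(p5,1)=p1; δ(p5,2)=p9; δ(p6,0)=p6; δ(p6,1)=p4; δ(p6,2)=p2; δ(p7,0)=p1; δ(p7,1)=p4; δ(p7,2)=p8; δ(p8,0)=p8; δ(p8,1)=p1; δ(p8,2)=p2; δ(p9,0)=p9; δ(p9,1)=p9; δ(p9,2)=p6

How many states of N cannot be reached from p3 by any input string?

BFS from p3 reaches {p1, p2, p3, p4, p6, p8}; the 3 state(s) p5, p7, p9 are never visited.

3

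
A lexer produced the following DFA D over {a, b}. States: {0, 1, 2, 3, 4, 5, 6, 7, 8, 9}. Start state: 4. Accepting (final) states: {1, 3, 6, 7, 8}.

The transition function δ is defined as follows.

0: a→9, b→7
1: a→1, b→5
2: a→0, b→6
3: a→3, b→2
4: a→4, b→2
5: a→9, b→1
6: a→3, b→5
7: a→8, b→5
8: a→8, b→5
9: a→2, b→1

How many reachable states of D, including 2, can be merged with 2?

4

All states are reachable from the start state.
P0 = {1,3,6,7,8} | {0,2,4,5,9}.
Refine {0,2,4,5,9} on symbol b: members go to different blocks, giving {0,2,5,9} and {4}.
No further refinement is possible. Final partition (3 blocks): {1,3,6,7,8} | {0,2,5,9} | {4}.
State 2 belongs to the block {0,2,5,9}, which has 4 states.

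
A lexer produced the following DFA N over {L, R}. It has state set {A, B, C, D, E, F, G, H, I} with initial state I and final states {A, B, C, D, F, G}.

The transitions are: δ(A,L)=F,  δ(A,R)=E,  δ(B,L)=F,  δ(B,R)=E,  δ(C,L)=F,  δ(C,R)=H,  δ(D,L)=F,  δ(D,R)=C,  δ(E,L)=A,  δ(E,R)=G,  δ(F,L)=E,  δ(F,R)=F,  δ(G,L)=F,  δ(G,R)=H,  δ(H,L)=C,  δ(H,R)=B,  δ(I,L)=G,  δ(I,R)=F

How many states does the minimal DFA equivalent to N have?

Reachable states from the start: {A,B,C,E,F,G,H,I}. Unreachable: {D} — drop them.
P0 = {A,B,C,F,G} | {E,H,I}.
Refine {A,B,C,F,G} on symbol L: members go to different blocks, giving {A,B,C,G} and {F}.
Split {E,H,I} by δ(·,R) → {E,H} and {I}.
No further refinement is possible. Final partition (4 blocks): {A,B,C,G} | {E,H} | {F} | {I}.

4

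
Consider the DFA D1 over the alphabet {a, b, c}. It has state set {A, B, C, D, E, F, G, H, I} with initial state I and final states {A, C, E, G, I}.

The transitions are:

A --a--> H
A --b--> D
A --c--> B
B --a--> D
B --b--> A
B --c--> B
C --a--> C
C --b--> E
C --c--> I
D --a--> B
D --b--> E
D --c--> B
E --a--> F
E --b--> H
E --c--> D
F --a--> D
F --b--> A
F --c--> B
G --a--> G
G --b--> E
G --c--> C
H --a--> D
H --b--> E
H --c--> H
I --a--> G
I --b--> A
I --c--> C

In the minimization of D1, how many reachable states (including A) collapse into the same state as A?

2

Every state is reachable, so we keep all 9.
P0 = {A,C,E,G,I} | {B,D,F,H}.
Split {A,C,E,G,I} by δ(·,a) → {C,G,I} and {A,E}.
The partition is now stable with 3 blocks: {C,G,I} | {B,D,F,H} | {A,E}.
State A belongs to the block {A,E}, which has 2 states.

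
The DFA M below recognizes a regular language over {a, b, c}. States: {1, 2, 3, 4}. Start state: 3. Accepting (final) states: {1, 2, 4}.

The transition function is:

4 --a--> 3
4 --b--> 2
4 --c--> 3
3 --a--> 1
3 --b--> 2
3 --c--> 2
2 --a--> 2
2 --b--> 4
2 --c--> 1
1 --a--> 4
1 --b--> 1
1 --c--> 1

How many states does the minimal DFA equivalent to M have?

4

All states are reachable from the start state.
P0 = {1,2,4} | {3}.
Split {1,2,4} by δ(·,a) → {1,2} and {4}.
Split {1,2} by δ(·,a) → {1} and {2}.
No further refinement is possible. Final partition (4 blocks): {1} | {3} | {4} | {2}.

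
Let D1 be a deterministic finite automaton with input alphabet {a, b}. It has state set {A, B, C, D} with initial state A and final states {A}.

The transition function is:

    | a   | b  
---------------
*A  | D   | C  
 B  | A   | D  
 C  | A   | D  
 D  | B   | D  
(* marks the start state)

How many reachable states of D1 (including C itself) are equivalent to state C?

2

P0 = {A} | {B,C,D}.
Refine {B,C,D} on symbol a: members go to different blocks, giving {B,C} and {D}.
Stable partition: {A} | {B,C} | {D} — 3 equivalence classes.
State C belongs to the block {B,C}, which has 2 states.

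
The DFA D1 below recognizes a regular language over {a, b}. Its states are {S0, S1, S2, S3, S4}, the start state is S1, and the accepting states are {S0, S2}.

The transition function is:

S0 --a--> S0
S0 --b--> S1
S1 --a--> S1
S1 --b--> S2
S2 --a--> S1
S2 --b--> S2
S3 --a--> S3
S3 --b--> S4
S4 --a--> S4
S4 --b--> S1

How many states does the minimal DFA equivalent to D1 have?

States {S0,S3,S4} cannot be reached from the start state, so discard them.
Initial partition by acceptance: {S2} | {S1}.
The partition is now stable with 2 blocks: {S2} | {S1}.

2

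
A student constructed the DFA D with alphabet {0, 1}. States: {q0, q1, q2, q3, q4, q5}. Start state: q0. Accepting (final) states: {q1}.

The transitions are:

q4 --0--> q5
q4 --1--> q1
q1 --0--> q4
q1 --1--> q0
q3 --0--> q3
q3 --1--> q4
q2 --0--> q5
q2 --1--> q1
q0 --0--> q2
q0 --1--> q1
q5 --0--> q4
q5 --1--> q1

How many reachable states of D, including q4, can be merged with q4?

First remove the unreachable states {q3}; 5 states remain.
Start with accepting vs non-accepting: {q1} | {q0,q2,q4,q5}.
No further refinement is possible. Final partition (2 blocks): {q1} | {q0,q2,q4,q5}.
The equivalence class containing q4 is {q0,q2,q4,q5}, of size 4.

4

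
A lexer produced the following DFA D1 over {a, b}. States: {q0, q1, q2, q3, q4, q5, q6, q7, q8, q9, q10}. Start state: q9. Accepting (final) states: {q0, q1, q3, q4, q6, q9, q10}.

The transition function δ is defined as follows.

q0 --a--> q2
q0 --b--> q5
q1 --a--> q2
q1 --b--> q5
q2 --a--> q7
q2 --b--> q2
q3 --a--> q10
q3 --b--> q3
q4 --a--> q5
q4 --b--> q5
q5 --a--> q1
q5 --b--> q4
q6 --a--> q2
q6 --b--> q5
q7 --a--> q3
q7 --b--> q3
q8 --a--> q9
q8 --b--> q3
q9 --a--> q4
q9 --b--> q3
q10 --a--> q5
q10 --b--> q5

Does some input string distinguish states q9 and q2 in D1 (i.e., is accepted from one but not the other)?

First remove the unreachable states {q0,q6,q8}; 8 states remain.
Initial partition by acceptance: {q1,q3,q4,q9,q10} | {q2,q5,q7}.
Split {q1,q3,q4,q9,q10} by δ(·,a) → {q1,q4,q10} and {q3,q9}.
Split {q2,q5,q7} by δ(·,a) → {q2} and {q5} and {q7}.
Split {q1,q4,q10} by δ(·,a) → {q4,q10} and {q1}.
No further refinement is possible. Final partition (6 blocks): {q4,q10} | {q2} | {q3,q9} | {q5} | {q7} | {q1}.
q9 and q2 end up in different blocks, so they are distinguishable. For instance, the string 'ε' is accepted from only q9.

Yes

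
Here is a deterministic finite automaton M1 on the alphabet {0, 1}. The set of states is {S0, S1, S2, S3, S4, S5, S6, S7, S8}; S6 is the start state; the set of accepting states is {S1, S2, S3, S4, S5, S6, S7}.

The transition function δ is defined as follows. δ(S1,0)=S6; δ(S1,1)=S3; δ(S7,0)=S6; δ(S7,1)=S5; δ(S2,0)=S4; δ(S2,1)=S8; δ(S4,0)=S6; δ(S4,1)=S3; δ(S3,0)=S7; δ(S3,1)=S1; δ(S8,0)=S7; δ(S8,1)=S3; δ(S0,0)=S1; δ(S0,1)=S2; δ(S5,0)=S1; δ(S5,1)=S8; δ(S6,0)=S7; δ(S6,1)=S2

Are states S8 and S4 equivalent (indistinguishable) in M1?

No

First remove the unreachable states {S0}; 8 states remain.
P0 = {S1,S2,S3,S4,S5,S6,S7} | {S8}.
Refine {S1,S2,S3,S4,S5,S6,S7} on symbol 1: members go to different blocks, giving {S1,S3,S4,S6,S7} and {S2,S5}.
Refine {S1,S3,S4,S6,S7} on symbol 1: members go to different blocks, giving {S1,S3,S4} and {S6,S7}.
The partition is now stable with 4 blocks: {S1,S3,S4} | {S8} | {S2,S5} | {S6,S7}.
S8 and S4 end up in different blocks, so they are distinguishable. For instance, the string 'ε' is accepted from only S4.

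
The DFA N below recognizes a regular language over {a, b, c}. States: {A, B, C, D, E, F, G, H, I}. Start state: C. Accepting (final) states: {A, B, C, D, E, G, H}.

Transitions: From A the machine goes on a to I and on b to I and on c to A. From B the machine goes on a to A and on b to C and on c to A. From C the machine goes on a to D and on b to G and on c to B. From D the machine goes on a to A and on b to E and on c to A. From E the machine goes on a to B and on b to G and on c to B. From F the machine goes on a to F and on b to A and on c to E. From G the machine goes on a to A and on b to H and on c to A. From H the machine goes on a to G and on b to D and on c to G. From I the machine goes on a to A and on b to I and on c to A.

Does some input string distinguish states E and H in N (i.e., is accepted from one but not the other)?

No

States {F} cannot be reached from the start state, so discard them.
Start with accepting vs non-accepting: {A,B,C,D,E,G,H} | {I}.
Refine {A,B,C,D,E,G,H} on symbol a: members go to different blocks, giving {B,C,D,E,G,H} and {A}.
Split {B,C,D,E,G,H} by δ(·,a) → {B,D,G} and {C,E,H}.
The partition is now stable with 4 blocks: {B,D,G} | {I} | {A} | {C,E,H}.
E and H lie in the same block of the stable partition, so they are equivalent — no string distinguishes them.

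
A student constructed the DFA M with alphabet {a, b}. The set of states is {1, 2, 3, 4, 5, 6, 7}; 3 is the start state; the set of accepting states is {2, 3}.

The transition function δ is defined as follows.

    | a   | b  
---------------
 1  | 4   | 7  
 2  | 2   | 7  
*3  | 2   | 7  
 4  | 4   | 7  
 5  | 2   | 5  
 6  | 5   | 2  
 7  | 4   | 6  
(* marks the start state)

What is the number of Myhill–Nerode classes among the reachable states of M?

5

States {1} cannot be reached from the start state, so discard them.
Start with accepting vs non-accepting: {2,3} | {4,5,6,7}.
On input a, block {4,5,6,7} splits into {4,6,7} and {5}.
Refine {4,6,7} on symbol a: members go to different blocks, giving {4,7} and {6}.
On input b, block {4,7} splits into {4} and {7}.
Stable partition: {2,3} | {4} | {5} | {6} | {7} — 5 equivalence classes.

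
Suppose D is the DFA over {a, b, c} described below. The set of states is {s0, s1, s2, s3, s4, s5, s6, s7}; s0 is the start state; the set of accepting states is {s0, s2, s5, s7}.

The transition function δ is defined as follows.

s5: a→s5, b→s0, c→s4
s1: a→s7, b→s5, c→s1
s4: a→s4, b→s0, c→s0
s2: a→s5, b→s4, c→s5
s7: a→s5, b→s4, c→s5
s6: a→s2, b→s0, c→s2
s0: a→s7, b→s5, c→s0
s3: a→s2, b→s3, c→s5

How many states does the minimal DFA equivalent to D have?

4

States {s1,s2,s3,s6} cannot be reached from the start state, so discard them.
Initial partition by acceptance: {s0,s5,s7} | {s4}.
On input b, block {s0,s5,s7} splits into {s0,s5} and {s7}.
On input a, block {s0,s5} splits into {s0} and {s5}.
No further refinement is possible. Final partition (4 blocks): {s0} | {s4} | {s7} | {s5}.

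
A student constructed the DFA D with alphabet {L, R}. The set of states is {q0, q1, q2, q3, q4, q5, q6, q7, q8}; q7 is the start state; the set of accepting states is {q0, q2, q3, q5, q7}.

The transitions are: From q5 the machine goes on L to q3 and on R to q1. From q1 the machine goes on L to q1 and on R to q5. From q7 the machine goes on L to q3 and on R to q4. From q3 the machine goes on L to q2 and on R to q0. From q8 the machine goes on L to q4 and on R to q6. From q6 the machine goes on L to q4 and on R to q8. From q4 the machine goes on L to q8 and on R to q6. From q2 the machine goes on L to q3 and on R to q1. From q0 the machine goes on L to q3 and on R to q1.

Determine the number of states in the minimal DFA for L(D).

Every state is reachable, so we keep all 9.
Initial partition by acceptance: {q0,q2,q3,q5,q7} | {q1,q4,q6,q8}.
On input R, block {q0,q2,q3,q5,q7} splits into {q0,q2,q5,q7} and {q3}.
Split {q1,q4,q6,q8} by δ(·,R) → {q4,q6,q8} and {q1}.
Split {q0,q2,q5,q7} by δ(·,R) → {q0,q2,q5} and {q7}.
The partition is now stable with 5 blocks: {q0,q2,q5} | {q4,q6,q8} | {q3} | {q1} | {q7}.

5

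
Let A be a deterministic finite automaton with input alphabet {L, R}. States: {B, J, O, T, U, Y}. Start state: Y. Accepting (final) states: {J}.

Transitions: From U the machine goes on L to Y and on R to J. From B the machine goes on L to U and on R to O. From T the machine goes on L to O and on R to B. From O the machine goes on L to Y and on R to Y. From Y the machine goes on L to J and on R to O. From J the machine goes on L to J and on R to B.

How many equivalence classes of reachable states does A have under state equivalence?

First remove the unreachable states {T}; 5 states remain.
P0 = {J} | {B,O,U,Y}.
Refine {B,O,U,Y} on symbol L: members go to different blocks, giving {B,O,U} and {Y}.
Refine {B,O,U} on symbol L: members go to different blocks, giving {O,U} and {B}.
Split {O,U} by δ(·,R) → {O} and {U}.
No further refinement is possible. Final partition (5 blocks): {J} | {O} | {Y} | {B} | {U}.

5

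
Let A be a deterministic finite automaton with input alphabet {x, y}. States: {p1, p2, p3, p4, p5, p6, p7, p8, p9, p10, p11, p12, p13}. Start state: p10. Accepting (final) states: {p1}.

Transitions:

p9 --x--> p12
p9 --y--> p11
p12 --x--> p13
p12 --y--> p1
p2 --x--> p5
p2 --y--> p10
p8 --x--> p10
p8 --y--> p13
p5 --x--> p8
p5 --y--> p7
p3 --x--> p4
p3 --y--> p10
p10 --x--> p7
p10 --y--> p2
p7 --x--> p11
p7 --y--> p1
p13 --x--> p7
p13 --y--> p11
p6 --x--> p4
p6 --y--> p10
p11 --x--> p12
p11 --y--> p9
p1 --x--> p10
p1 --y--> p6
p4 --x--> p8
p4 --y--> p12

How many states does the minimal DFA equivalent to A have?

7

First remove the unreachable states {p3}; 12 states remain.
Start with accepting vs non-accepting: {p1} | {p2,p4,p5,p6,p7,p8,p9,p10,p11,p12,p13}.
Refine {p2,p4,p5,p6,p7,p8,p9,p10,p11,p12,p13} on symbol y: members go to different blocks, giving {p2,p4,p5,p6,p8,p9,p10,p11,p13} and {p7,p12}.
Split {p2,p4,p5,p6,p8,p9,p10,p11,p13} by δ(·,x) → {p2,p4,p5,p6,p8} and {p9,p10,p11,p13}.
On input x, block {p2,p4,p5,p6,p8} splits into {p2,p4,p5,p6} and {p8}.
Refine {p2,p4,p5,p6} on symbol x: members go to different blocks, giving {p2,p6} and {p4,p5}.
Split {p9,p10,p11,p13} by δ(·,y) → {p9,p11,p13} and {p10}.
Stable partition: {p1} | {p2,p6} | {p7,p12} | {p9,p11,p13} | {p8} | {p4,p5} | {p10} — 7 equivalence classes.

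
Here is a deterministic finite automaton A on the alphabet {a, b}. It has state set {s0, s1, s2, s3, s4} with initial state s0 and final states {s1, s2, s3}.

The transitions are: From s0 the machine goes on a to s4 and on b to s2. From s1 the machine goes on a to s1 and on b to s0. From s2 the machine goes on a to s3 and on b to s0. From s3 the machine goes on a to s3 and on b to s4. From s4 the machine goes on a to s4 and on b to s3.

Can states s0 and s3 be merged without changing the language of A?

No

Reachable states from the start: {s0,s2,s3,s4}. Unreachable: {s1} — drop them.
P0 = {s2,s3} | {s0,s4}.
The partition is now stable with 2 blocks: {s2,s3} | {s0,s4}.
s0 and s3 end up in different blocks, so they are distinguishable. For instance, the string 'ε' is accepted from only s3.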